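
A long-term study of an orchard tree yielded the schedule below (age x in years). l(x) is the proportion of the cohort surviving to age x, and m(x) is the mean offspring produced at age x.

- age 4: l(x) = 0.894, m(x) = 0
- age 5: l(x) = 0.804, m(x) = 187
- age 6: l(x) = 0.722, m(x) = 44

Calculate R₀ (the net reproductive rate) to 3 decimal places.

182.116

R₀ = Σ l(x) m(x):
  age 4: 0.894 × 0 = 0.0000
  age 5: 0.804 × 187 = 150.3480
  age 6: 0.722 × 44 = 31.7680
R₀ = 0.0000 + 150.3480 + 31.7680 = 182.1160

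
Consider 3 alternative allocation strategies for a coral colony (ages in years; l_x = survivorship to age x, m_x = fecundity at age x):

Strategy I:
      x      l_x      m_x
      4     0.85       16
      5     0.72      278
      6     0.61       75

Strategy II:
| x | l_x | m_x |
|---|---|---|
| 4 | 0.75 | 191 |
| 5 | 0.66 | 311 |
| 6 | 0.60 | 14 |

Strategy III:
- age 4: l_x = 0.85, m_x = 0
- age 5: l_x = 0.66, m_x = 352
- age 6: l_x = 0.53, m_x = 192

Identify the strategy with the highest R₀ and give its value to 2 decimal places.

Strategy I: R₀ = 0.85×16 + 0.72×278 + 0.61×75 = 259.5100
Strategy II: R₀ = 0.75×191 + 0.66×311 + 0.60×14 = 356.9100
Strategy III: R₀ = 0.85×0 + 0.66×352 + 0.53×192 = 334.0800
Highest R₀: strategy II with 356.9100.

356.91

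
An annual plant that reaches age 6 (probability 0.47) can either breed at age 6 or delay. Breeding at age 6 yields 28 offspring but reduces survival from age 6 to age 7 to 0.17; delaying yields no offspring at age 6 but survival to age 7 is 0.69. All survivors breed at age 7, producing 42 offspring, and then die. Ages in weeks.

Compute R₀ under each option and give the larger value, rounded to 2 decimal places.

16.52

breed at age 6: R₀ = 0.47 × (28 + 0.17 × 42) = 0.47 × 35.1400 = 16.5158
delay to age 7: R₀ = 0.47 × (0.69 × 42) = 0.47 × 28.9800 = 13.6206
Higher: breed at age 6 (16.5158).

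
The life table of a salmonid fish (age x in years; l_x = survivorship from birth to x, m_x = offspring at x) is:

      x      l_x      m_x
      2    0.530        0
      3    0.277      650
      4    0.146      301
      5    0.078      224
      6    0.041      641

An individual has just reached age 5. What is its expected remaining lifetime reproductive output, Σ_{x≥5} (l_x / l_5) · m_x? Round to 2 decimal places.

560.94

l_5 = 0.078. Conditional survival from age 5 to x is l_x / l_5.
  x=5: (0.078/0.078) × 224 = 224.0000
  x=6: (0.041/0.078) × 641 = 336.9359
Sum = 224.0000 + 336.9359 = 560.9359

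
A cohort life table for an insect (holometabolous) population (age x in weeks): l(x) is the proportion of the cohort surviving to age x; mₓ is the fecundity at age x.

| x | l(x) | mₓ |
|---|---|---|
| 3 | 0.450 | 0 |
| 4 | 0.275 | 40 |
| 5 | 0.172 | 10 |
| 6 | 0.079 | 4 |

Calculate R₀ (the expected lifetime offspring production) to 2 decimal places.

R₀ = Σ l(x) mₓ:
  age 3: 0.450 × 0 = 0.0000
  age 4: 0.275 × 40 = 11.0000
  age 5: 0.172 × 10 = 1.7200
  age 6: 0.079 × 4 = 0.3160
R₀ = 0.0000 + 11.0000 + 1.7200 + 0.3160 = 13.0360

13.04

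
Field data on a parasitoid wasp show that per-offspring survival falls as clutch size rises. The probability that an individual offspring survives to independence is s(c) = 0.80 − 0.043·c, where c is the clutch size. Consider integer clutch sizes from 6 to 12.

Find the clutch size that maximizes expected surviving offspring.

9

Expected surviving offspring = c × s(c):
  c=6: 6 × 0.542 = 3.252
  c=7: 7 × 0.499 = 3.493
  c=8: 8 × 0.456 = 3.648
  c=9: 9 × 0.413 = 3.717
  c=10: 10 × 0.370 = 3.700
  c=11: 11 × 0.327 = 3.597
  c=12: 12 × 0.284 = 3.408
Maximum at c = 9 (3.717 surviving offspring).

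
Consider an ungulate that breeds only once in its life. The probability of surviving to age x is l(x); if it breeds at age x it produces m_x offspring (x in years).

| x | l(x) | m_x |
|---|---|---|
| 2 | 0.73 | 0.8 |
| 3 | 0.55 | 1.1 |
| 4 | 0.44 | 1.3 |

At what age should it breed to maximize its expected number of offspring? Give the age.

3

Expected offspring if breeding at age x = l(x) × m_x:
  age 2: 0.73 × 0.8 = 0.584
  age 3: 0.55 × 1.1 = 0.605
  age 4: 0.44 × 1.3 = 0.572
Maximum at age 3 (0.605).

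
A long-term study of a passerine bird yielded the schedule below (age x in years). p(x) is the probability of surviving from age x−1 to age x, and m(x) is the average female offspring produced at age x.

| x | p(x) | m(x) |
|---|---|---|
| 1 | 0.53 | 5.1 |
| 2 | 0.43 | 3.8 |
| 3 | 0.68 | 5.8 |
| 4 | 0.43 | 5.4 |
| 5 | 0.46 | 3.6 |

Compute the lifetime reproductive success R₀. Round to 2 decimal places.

Survivorship from birth: l_x = p_1·p_2·…·p_x.
  l_1 = 0.53000
  l_2 = 0.22790
  l_3 = 0.15497
  l_4 = 0.06664
  l_5 = 0.03065
R₀ = Σ l_x m(x):
  age 1: 0.53000 × 5.1 = 2.7030
  age 2: 0.22790 × 3.8 = 0.8660
  age 3: 0.15497 × 5.8 = 0.8988
  age 4: 0.06664 × 5.4 = 0.3599
  age 5: 0.03065 × 3.6 = 0.1103
R₀ = 2.7030 + 0.8660 + 0.8988 + 0.3599 + 0.1103 = 4.9380

4.94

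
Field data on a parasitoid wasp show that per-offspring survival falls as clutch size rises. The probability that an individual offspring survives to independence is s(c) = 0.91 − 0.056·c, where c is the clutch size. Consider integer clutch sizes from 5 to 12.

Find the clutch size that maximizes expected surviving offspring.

8

Expected surviving offspring = c × s(c):
  c=5: 5 × 0.630 = 3.150
  c=6: 6 × 0.574 = 3.444
  c=7: 7 × 0.518 = 3.626
  c=8: 8 × 0.462 = 3.696
  c=9: 9 × 0.406 = 3.654
  c=10: 10 × 0.350 = 3.500
  c=11: 11 × 0.294 = 3.234
  c=12: 12 × 0.238 = 2.856
Maximum at c = 8 (3.696 surviving offspring).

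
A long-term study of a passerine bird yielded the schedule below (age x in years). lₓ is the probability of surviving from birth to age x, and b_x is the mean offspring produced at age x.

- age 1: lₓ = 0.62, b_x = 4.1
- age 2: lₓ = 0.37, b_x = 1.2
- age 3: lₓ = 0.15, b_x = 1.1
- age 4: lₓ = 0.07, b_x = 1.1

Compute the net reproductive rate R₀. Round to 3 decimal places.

3.228

R₀ = Σ lₓ b_x:
  age 1: 0.62 × 4.1 = 2.5420
  age 2: 0.37 × 1.2 = 0.4440
  age 3: 0.15 × 1.1 = 0.1650
  age 4: 0.07 × 1.1 = 0.0770
R₀ = 2.5420 + 0.4440 + 0.1650 + 0.0770 = 3.2280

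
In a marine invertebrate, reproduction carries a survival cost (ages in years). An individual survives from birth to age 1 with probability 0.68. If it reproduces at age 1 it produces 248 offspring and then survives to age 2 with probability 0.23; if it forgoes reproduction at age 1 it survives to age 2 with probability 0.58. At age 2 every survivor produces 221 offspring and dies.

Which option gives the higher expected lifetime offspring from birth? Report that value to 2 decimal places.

breed at age 1: R₀ = 0.68 × (248 + 0.23 × 221) = 0.68 × 298.8300 = 203.2044
delay to age 2: R₀ = 0.68 × (0.58 × 221) = 0.68 × 128.1800 = 87.1624
Higher: breed at age 1 (203.2044).

203.20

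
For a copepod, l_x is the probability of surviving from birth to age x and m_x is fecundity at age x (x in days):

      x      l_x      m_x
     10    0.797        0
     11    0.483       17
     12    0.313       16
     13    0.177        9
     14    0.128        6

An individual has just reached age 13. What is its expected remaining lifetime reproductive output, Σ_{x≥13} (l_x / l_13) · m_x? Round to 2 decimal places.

l_13 = 0.177. Conditional survival from age 13 to x is l_x / l_13.
  x=13: (0.177/0.177) × 9 = 9.0000
  x=14: (0.128/0.177) × 6 = 4.3390
Sum = 9.0000 + 4.3390 = 13.3390

13.34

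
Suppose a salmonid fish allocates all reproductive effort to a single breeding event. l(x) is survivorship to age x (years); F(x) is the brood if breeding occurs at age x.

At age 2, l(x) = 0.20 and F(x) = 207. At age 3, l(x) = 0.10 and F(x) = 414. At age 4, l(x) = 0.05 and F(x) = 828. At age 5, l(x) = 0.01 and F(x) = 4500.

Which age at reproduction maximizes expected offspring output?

Expected offspring if breeding at age x = l(x) × F(x):
  age 2: 0.20 × 207 = 41.400
  age 3: 0.10 × 414 = 41.400
  age 4: 0.05 × 828 = 41.400
  age 5: 0.01 × 4500 = 45.000
Maximum at age 5 (45.000).

5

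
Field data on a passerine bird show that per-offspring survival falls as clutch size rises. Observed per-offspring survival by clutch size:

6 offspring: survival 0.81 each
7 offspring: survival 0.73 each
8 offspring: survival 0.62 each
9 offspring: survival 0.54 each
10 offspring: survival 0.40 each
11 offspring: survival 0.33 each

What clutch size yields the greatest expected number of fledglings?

7

Expected fledglings = c × s(c):
  c=6: 6 × 0.81 = 4.860
  c=7: 7 × 0.73 = 5.110
  c=8: 8 × 0.62 = 4.960
  c=9: 9 × 0.54 = 4.860
  c=10: 10 × 0.40 = 4.000
  c=11: 11 × 0.33 = 3.630
Maximum at c = 7 (5.110 fledglings).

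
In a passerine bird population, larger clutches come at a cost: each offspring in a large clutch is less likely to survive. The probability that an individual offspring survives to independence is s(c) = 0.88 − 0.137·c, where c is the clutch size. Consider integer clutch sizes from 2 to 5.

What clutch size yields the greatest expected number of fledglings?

Expected fledglings = c × s(c):
  c=2: 2 × 0.606 = 1.212
  c=3: 3 × 0.469 = 1.407
  c=4: 4 × 0.332 = 1.328
  c=5: 5 × 0.195 = 0.975
Maximum at c = 3 (1.407 fledglings).

3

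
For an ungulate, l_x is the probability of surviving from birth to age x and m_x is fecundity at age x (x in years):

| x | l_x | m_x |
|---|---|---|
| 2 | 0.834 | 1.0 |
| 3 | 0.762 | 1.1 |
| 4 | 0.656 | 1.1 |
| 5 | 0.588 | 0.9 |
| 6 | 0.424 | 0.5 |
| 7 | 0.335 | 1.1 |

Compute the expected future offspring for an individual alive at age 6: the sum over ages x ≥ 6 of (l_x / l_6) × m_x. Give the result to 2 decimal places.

1.37

l_6 = 0.424. Conditional survival from age 6 to x is l_x / l_6.
  x=6: (0.424/0.424) × 0.5 = 0.5000
  x=7: (0.335/0.424) × 1.1 = 0.8691
Sum = 0.5000 + 0.8691 = 1.3691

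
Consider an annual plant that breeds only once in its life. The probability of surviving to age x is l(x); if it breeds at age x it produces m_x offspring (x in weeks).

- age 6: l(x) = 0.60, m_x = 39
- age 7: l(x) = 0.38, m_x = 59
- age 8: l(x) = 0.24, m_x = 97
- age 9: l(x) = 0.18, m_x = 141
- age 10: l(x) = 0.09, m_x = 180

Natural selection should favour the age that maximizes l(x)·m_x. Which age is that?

9

Expected offspring if breeding at age x = l(x) × m_x:
  age 6: 0.60 × 39 = 23.400
  age 7: 0.38 × 59 = 22.420
  age 8: 0.24 × 97 = 23.280
  age 9: 0.18 × 141 = 25.380
  age 10: 0.09 × 180 = 16.200
Maximum at age 9 (25.380).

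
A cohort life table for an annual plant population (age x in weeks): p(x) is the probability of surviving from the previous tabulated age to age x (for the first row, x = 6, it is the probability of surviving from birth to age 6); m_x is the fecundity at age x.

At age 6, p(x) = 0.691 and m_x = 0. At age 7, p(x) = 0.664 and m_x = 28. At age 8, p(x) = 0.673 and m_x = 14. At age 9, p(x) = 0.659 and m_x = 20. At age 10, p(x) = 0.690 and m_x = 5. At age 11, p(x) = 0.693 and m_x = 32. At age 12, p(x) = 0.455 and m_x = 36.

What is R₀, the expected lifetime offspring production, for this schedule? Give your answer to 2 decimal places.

Survivorship from birth: l_x = p_6·p_7·…·p_x.
  l_6 = 0.69100
  l_7 = 0.45882
  l_8 = 0.30879
  l_9 = 0.20349
  l_10 = 0.14041
  l_11 = 0.09730
  l_12 = 0.04427
R₀ = Σ l_x m_x:
  age 6: 0.69100 × 0 = 0.0000
  age 7: 0.45882 × 28 = 12.8470
  age 8: 0.30879 × 14 = 4.3231
  age 9: 0.20349 × 20 = 4.0698
  age 10: 0.14041 × 5 = 0.7021
  age 11: 0.09730 × 32 = 3.1136
  age 12: 0.04427 × 36 = 1.5937
R₀ = 0.0000 + 12.8470 + 4.3231 + 4.0698 + 0.7021 + 3.1136 + 1.5937 = 26.6492

26.65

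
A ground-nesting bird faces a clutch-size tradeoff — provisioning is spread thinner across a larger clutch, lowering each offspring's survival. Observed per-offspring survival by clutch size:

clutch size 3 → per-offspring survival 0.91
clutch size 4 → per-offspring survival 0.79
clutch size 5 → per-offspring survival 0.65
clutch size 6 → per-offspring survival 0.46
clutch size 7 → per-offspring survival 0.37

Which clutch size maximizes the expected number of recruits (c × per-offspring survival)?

5

Expected recruits = c × s(c):
  c=3: 3 × 0.91 = 2.730
  c=4: 4 × 0.79 = 3.160
  c=5: 5 × 0.65 = 3.250
  c=6: 6 × 0.46 = 2.760
  c=7: 7 × 0.37 = 2.590
Maximum at c = 5 (3.250 recruits).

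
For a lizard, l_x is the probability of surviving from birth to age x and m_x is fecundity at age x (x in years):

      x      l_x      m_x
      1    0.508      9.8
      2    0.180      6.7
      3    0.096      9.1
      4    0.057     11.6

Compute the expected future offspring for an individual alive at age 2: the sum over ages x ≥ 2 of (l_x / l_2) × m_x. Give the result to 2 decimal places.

l_2 = 0.180. Conditional survival from age 2 to x is l_x / l_2.
  x=2: (0.180/0.180) × 6.7 = 6.7000
  x=3: (0.096/0.180) × 9.1 = 4.8533
  x=4: (0.057/0.180) × 11.6 = 3.6733
Sum = 6.7000 + 4.8533 + 3.6733 = 15.2267

15.23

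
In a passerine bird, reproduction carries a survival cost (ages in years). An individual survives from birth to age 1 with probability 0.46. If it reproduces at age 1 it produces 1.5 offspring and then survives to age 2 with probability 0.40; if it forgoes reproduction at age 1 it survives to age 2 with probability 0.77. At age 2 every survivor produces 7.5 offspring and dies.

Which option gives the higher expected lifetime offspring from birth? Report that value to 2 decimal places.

2.66

breed at age 1: R₀ = 0.46 × (1.5 + 0.40 × 7.5) = 0.46 × 4.5000 = 2.0700
delay to age 2: R₀ = 0.46 × (0.77 × 7.5) = 0.46 × 5.7750 = 2.6565
Higher: delay to age 2 (2.6565).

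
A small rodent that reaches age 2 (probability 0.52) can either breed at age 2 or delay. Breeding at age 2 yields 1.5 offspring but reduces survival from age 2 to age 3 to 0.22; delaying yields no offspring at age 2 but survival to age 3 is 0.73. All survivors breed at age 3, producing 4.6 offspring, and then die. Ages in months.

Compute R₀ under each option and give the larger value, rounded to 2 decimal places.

breed at age 2: R₀ = 0.52 × (1.5 + 0.22 × 4.6) = 0.52 × 2.5120 = 1.3062
delay to age 3: R₀ = 0.52 × (0.73 × 4.6) = 0.52 × 3.3580 = 1.7462
Higher: delay to age 3 (1.7462).

1.75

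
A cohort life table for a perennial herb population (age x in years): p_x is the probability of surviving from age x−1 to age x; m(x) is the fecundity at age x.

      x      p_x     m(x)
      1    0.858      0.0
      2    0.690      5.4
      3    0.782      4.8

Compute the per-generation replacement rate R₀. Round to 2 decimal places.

5.42

Survivorship from birth: l_x = p_1·p_2·…·p_x.
  l_1 = 0.85800
  l_2 = 0.59202
  l_3 = 0.46296
R₀ = Σ l_x m(x):
  age 1: 0.85800 × 0.0 = 0.0000
  age 2: 0.59202 × 5.4 = 3.1969
  age 3: 0.46296 × 4.8 = 2.2222
R₀ = 0.0000 + 3.1969 + 2.2222 = 5.4191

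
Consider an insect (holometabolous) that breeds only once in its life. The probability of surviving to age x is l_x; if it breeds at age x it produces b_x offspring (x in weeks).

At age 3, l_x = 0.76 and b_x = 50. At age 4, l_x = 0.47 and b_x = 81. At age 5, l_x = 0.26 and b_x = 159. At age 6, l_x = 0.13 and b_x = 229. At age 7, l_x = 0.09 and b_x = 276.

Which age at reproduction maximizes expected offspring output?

5

Expected offspring if breeding at age x = l_x × b_x:
  age 3: 0.76 × 50 = 38.000
  age 4: 0.47 × 81 = 38.070
  age 5: 0.26 × 159 = 41.340
  age 6: 0.13 × 229 = 29.770
  age 7: 0.09 × 276 = 24.840
Maximum at age 5 (41.340).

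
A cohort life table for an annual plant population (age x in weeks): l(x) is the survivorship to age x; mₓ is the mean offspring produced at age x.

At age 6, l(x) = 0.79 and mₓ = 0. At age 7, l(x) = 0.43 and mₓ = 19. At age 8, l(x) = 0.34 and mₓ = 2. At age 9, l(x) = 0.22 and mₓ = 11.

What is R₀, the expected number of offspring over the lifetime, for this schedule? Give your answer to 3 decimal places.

R₀ = Σ l(x) mₓ:
  age 6: 0.79 × 0 = 0.0000
  age 7: 0.43 × 19 = 8.1700
  age 8: 0.34 × 2 = 0.6800
  age 9: 0.22 × 11 = 2.4200
R₀ = 0.0000 + 8.1700 + 0.6800 + 2.4200 = 11.2700

11.270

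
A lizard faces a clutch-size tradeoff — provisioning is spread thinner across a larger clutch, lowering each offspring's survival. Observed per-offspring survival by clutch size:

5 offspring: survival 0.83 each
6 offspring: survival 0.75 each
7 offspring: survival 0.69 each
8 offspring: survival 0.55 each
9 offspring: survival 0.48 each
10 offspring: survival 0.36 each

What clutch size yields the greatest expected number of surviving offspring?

Expected surviving offspring = c × s(c):
  c=5: 5 × 0.83 = 4.150
  c=6: 6 × 0.75 = 4.500
  c=7: 7 × 0.69 = 4.830
  c=8: 8 × 0.55 = 4.400
  c=9: 9 × 0.48 = 4.320
  c=10: 10 × 0.36 = 3.600
Maximum at c = 7 (4.830 surviving offspring).

7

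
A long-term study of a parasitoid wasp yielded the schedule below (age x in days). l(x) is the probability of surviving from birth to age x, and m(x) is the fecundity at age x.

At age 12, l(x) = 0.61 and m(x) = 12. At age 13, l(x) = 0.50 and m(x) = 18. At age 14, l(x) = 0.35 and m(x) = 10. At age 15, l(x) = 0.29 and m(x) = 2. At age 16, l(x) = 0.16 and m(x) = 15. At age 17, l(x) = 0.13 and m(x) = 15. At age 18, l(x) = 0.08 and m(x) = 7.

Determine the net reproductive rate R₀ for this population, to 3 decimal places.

25.310

R₀ = Σ l(x) m(x):
  age 12: 0.61 × 12 = 7.3200
  age 13: 0.50 × 18 = 9.0000
  age 14: 0.35 × 10 = 3.5000
  age 15: 0.29 × 2 = 0.5800
  age 16: 0.16 × 15 = 2.4000
  age 17: 0.13 × 15 = 1.9500
  age 18: 0.08 × 7 = 0.5600
R₀ = 7.3200 + 9.0000 + 3.5000 + 0.5800 + 2.4000 + 1.9500 + 0.5600 = 25.3100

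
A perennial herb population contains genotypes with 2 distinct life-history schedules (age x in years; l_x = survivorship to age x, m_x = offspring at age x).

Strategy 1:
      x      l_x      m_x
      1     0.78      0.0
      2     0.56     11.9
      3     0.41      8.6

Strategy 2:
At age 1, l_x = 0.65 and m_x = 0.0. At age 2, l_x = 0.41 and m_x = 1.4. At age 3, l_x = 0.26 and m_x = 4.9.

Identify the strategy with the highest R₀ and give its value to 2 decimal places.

10.19

Strategy 1: R₀ = 0.78×0.0 + 0.56×11.9 + 0.41×8.6 = 10.1900
Strategy 2: R₀ = 0.65×0.0 + 0.41×1.4 + 0.26×4.9 = 1.8480
Highest R₀: strategy 1 with 10.1900.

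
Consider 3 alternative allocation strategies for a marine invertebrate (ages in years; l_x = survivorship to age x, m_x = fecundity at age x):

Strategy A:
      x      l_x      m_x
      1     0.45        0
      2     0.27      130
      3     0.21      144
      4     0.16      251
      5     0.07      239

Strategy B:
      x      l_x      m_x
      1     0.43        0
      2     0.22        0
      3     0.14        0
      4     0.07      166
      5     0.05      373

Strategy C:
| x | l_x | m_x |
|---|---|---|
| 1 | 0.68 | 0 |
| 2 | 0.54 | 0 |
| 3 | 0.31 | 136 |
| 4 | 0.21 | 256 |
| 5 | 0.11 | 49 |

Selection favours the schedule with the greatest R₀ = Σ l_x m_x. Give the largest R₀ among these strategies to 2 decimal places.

Strategy A: R₀ = 0.45×0 + 0.27×130 + 0.21×144 + 0.16×251 + 0.07×239 = 122.2300
Strategy B: R₀ = 0.43×0 + 0.22×0 + 0.14×0 + 0.07×166 + 0.05×373 = 30.2700
Strategy C: R₀ = 0.68×0 + 0.54×0 + 0.31×136 + 0.21×256 + 0.11×49 = 101.3100
Highest R₀: strategy A with 122.2300.

122.23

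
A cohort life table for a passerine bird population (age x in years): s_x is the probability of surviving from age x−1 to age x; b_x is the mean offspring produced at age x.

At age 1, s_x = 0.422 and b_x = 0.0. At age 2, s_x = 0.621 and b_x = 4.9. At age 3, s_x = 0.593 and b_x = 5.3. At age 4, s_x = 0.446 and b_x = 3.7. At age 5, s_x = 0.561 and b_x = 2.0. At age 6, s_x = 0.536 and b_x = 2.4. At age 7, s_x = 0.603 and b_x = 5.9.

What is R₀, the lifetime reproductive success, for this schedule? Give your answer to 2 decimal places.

2.57

Survivorship from birth: l_x = s_1·s_2·…·s_x.
  l_1 = 0.42200
  l_2 = 0.26206
  l_3 = 0.15540
  l_4 = 0.06931
  l_5 = 0.03888
  l_6 = 0.02084
  l_7 = 0.01257
R₀ = Σ l_x b_x:
  age 1: 0.42200 × 0.0 = 0.0000
  age 2: 0.26206 × 4.9 = 1.2841
  age 3: 0.15540 × 5.3 = 0.8236
  age 4: 0.06931 × 3.7 = 0.2564
  age 5: 0.03888 × 2.0 = 0.0778
  age 6: 0.02084 × 2.4 = 0.0500
  age 7: 0.01257 × 5.9 = 0.0742
R₀ = 0.0000 + 1.2841 + 0.8236 + 0.2564 + 0.0778 + 0.0500 + 0.0742 = 2.5661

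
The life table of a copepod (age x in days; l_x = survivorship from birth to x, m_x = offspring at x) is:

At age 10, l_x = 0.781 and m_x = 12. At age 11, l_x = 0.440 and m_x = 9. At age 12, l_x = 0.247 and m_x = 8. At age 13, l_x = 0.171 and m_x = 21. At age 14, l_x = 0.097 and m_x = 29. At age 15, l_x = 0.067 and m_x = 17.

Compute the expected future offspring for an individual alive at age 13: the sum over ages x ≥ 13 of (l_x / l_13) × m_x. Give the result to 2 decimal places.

l_13 = 0.171. Conditional survival from age 13 to x is l_x / l_13.
  x=13: (0.171/0.171) × 21 = 21.0000
  x=14: (0.097/0.171) × 29 = 16.4503
  x=15: (0.067/0.171) × 17 = 6.6608
Sum = 21.0000 + 16.4503 + 6.6608 = 44.1111

44.11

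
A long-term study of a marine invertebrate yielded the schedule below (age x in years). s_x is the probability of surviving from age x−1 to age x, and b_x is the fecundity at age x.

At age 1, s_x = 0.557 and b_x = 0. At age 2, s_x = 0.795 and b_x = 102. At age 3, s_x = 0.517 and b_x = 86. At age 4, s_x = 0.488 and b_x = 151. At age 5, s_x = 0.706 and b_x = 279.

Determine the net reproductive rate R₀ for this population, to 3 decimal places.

103.731

Survivorship from birth: l_x = s_1·s_2·…·s_x.
  l_1 = 0.55700
  l_2 = 0.44282
  l_3 = 0.22894
  l_4 = 0.11172
  l_5 = 0.07887
R₀ = Σ l_x b_x:
  age 1: 0.55700 × 0 = 0.0000
  age 2: 0.44282 × 102 = 45.1676
  age 3: 0.22894 × 86 = 19.6888
  age 4: 0.11172 × 151 = 16.8697
  age 5: 0.07887 × 279 = 22.0047
R₀ = 0.0000 + 45.1676 + 19.6888 + 16.8697 + 22.0047 = 103.7309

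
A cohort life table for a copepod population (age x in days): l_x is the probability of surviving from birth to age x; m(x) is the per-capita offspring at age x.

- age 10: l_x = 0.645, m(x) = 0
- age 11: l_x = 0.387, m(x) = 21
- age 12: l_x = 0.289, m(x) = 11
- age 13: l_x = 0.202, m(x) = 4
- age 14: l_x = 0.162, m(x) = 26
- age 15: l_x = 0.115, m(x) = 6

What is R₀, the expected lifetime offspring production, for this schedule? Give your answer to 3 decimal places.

17.016

R₀ = Σ l_x m(x):
  age 10: 0.645 × 0 = 0.0000
  age 11: 0.387 × 21 = 8.1270
  age 12: 0.289 × 11 = 3.1790
  age 13: 0.202 × 4 = 0.8080
  age 14: 0.162 × 26 = 4.2120
  age 15: 0.115 × 6 = 0.6900
R₀ = 0.0000 + 8.1270 + 3.1790 + 0.8080 + 4.2120 + 0.6900 = 17.0160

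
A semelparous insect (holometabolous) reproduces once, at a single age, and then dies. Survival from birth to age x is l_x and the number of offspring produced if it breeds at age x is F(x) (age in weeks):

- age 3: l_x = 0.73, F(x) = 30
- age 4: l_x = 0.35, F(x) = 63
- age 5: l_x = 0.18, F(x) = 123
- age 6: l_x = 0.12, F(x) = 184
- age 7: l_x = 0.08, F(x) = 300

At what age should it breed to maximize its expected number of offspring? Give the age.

7

Expected offspring if breeding at age x = l_x × F(x):
  age 3: 0.73 × 30 = 21.900
  age 4: 0.35 × 63 = 22.050
  age 5: 0.18 × 123 = 22.140
  age 6: 0.12 × 184 = 22.080
  age 7: 0.08 × 300 = 24.000
Maximum at age 7 (24.000).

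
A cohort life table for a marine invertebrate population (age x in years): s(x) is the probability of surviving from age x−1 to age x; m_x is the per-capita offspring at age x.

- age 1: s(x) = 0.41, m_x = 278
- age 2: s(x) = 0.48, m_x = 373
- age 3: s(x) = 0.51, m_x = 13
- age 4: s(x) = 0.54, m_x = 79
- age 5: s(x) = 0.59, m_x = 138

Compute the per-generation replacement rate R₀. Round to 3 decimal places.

197.386

Survivorship from birth: l_x = s_1·s_2·…·s_x.
  l_1 = 0.41000
  l_2 = 0.19680
  l_3 = 0.10037
  l_4 = 0.05420
  l_5 = 0.03198
R₀ = Σ l_x m_x:
  age 1: 0.41000 × 278 = 113.9800
  age 2: 0.19680 × 373 = 73.4064
  age 3: 0.10037 × 13 = 1.3048
  age 4: 0.05420 × 79 = 4.2818
  age 5: 0.03198 × 138 = 4.4132
R₀ = 113.9800 + 73.4064 + 1.3048 + 4.2818 + 4.4132 = 197.3862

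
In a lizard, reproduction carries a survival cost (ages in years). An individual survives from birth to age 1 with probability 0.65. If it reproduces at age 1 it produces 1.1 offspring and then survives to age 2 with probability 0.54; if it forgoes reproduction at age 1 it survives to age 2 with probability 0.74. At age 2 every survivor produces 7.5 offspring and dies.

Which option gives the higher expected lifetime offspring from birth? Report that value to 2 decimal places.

3.61

breed at age 1: R₀ = 0.65 × (1.1 + 0.54 × 7.5) = 0.65 × 5.1500 = 3.3475
delay to age 2: R₀ = 0.65 × (0.74 × 7.5) = 0.65 × 5.5500 = 3.6075
Higher: delay to age 2 (3.6075).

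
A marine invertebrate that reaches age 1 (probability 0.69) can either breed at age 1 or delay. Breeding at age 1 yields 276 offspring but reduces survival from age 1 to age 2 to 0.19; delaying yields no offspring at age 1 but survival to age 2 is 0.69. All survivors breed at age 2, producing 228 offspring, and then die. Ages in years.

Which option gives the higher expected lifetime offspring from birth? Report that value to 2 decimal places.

breed at age 1: R₀ = 0.69 × (276 + 0.19 × 228) = 0.69 × 319.3200 = 220.3308
delay to age 2: R₀ = 0.69 × (0.69 × 228) = 0.69 × 157.3200 = 108.5508
Higher: breed at age 1 (220.3308).

220.33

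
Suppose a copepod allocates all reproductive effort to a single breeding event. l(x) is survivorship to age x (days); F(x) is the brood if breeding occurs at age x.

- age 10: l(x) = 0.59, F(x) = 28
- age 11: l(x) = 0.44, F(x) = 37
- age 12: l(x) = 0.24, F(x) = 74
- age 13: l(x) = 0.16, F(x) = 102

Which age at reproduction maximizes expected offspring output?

Expected offspring if breeding at age x = l(x) × F(x):
  age 10: 0.59 × 28 = 16.520
  age 11: 0.44 × 37 = 16.280
  age 12: 0.24 × 74 = 17.760
  age 13: 0.16 × 102 = 16.320
Maximum at age 12 (17.760).

12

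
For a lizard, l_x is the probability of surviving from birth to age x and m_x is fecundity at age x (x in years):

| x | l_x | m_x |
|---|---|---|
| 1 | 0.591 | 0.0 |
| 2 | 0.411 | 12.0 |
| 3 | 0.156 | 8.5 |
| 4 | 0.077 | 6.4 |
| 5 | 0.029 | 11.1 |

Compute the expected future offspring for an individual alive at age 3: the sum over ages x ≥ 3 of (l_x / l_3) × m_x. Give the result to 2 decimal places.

13.72

l_3 = 0.156. Conditional survival from age 3 to x is l_x / l_3.
  x=3: (0.156/0.156) × 8.5 = 8.5000
  x=4: (0.077/0.156) × 6.4 = 3.1590
  x=5: (0.029/0.156) × 11.1 = 2.0635
Sum = 8.5000 + 3.1590 + 2.0635 = 13.7224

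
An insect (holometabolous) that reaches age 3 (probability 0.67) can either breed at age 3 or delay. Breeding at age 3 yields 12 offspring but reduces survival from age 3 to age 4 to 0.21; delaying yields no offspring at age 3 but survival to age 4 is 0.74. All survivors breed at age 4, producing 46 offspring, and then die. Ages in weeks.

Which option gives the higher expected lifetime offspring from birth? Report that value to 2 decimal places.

22.81

breed at age 3: R₀ = 0.67 × (12 + 0.21 × 46) = 0.67 × 21.6600 = 14.5122
delay to age 4: R₀ = 0.67 × (0.74 × 46) = 0.67 × 34.0400 = 22.8068
Higher: delay to age 4 (22.8068).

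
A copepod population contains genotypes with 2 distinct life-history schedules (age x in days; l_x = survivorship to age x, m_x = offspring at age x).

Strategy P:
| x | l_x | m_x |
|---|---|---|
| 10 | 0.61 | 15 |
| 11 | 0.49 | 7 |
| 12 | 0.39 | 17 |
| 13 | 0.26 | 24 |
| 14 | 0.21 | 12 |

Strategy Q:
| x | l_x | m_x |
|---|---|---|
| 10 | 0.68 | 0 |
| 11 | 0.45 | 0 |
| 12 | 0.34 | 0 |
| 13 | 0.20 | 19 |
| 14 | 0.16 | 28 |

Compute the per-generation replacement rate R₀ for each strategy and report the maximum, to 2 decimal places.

27.97

Strategy P: R₀ = 0.61×15 + 0.49×7 + 0.39×17 + 0.26×24 + 0.21×12 = 27.9700
Strategy Q: R₀ = 0.68×0 + 0.45×0 + 0.34×0 + 0.20×19 + 0.16×28 = 8.2800
Highest R₀: strategy P with 27.9700.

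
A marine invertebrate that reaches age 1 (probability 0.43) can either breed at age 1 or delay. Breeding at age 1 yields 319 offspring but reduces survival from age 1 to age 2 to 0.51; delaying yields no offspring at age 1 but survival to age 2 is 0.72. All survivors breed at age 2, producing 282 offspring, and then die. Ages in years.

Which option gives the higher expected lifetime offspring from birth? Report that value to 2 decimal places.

199.01

breed at age 1: R₀ = 0.43 × (319 + 0.51 × 282) = 0.43 × 462.8200 = 199.0126
delay to age 2: R₀ = 0.43 × (0.72 × 282) = 0.43 × 203.0400 = 87.3072
Higher: breed at age 1 (199.0126).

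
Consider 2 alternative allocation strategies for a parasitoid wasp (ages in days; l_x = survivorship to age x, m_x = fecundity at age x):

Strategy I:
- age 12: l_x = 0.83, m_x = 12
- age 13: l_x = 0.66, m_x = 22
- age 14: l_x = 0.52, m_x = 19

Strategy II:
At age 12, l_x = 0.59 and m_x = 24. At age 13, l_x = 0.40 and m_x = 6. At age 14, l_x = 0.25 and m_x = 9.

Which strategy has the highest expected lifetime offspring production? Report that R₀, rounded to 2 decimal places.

34.36

Strategy I: R₀ = 0.83×12 + 0.66×22 + 0.52×19 = 34.3600
Strategy II: R₀ = 0.59×24 + 0.40×6 + 0.25×9 = 18.8100
Highest R₀: strategy I with 34.3600.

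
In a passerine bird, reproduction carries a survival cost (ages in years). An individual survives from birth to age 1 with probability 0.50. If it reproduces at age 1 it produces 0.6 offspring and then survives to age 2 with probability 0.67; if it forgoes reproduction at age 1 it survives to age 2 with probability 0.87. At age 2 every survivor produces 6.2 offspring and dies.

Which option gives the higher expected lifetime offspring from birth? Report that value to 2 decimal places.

breed at age 1: R₀ = 0.50 × (0.6 + 0.67 × 6.2) = 0.50 × 4.7540 = 2.3770
delay to age 2: R₀ = 0.50 × (0.87 × 6.2) = 0.50 × 5.3940 = 2.6970
Higher: delay to age 2 (2.6970).

2.70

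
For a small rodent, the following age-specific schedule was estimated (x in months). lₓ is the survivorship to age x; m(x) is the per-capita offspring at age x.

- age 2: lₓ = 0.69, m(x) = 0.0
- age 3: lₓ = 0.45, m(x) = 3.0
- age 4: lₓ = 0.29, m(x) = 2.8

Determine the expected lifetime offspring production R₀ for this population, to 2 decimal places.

2.16

R₀ = Σ lₓ m(x):
  age 2: 0.69 × 0.0 = 0.0000
  age 3: 0.45 × 3.0 = 1.3500
  age 4: 0.29 × 2.8 = 0.8120
R₀ = 0.0000 + 1.3500 + 0.8120 = 2.1620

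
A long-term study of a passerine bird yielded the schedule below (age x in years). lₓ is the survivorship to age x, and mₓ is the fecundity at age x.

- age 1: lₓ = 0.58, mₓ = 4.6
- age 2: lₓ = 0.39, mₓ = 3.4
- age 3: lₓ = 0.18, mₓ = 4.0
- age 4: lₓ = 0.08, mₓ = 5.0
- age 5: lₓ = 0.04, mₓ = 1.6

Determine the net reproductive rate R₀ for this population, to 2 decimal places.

5.18

R₀ = Σ lₓ mₓ:
  age 1: 0.58 × 4.6 = 2.6680
  age 2: 0.39 × 3.4 = 1.3260
  age 3: 0.18 × 4.0 = 0.7200
  age 4: 0.08 × 5.0 = 0.4000
  age 5: 0.04 × 1.6 = 0.0640
R₀ = 2.6680 + 1.3260 + 0.7200 + 0.4000 + 0.0640 = 5.1780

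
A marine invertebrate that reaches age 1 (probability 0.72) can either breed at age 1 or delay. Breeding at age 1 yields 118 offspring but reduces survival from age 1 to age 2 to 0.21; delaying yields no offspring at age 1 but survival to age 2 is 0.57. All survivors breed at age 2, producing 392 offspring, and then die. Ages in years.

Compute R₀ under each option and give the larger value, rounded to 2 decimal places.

160.88

breed at age 1: R₀ = 0.72 × (118 + 0.21 × 392) = 0.72 × 200.3200 = 144.2304
delay to age 2: R₀ = 0.72 × (0.57 × 392) = 0.72 × 223.4400 = 160.8768
Higher: delay to age 2 (160.8768).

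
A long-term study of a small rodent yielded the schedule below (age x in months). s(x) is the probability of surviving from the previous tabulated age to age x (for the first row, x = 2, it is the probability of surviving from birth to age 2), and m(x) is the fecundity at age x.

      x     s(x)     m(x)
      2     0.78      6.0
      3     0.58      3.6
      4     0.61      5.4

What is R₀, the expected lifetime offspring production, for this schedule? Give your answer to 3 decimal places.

7.799

Survivorship from birth: l_x = s_2·s_3·…·s_x.
  l_2 = 0.78000
  l_3 = 0.45240
  l_4 = 0.27596
R₀ = Σ l_x m(x):
  age 2: 0.78000 × 6.0 = 4.6800
  age 3: 0.45240 × 3.6 = 1.6286
  age 4: 0.27596 × 5.4 = 1.4902
R₀ = 4.6800 + 1.6286 + 1.4902 = 7.7988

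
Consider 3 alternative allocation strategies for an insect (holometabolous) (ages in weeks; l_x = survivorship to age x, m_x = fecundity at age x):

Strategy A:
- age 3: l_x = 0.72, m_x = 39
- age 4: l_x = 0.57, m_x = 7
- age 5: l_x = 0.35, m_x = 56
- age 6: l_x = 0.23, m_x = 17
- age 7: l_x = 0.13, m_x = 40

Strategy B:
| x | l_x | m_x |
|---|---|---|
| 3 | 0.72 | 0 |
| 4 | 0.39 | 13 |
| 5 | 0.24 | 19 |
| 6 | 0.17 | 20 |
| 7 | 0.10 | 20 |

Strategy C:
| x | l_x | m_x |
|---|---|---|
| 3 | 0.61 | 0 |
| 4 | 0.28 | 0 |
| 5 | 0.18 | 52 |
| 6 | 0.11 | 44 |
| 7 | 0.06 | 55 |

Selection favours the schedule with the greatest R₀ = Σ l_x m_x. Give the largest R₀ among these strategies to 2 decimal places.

Strategy A: R₀ = 0.72×39 + 0.57×7 + 0.35×56 + 0.23×17 + 0.13×40 = 60.7800
Strategy B: R₀ = 0.72×0 + 0.39×13 + 0.24×19 + 0.17×20 + 0.10×20 = 15.0300
Strategy C: R₀ = 0.61×0 + 0.28×0 + 0.18×52 + 0.11×44 + 0.06×55 = 17.5000
Highest R₀: strategy A with 60.7800.

60.78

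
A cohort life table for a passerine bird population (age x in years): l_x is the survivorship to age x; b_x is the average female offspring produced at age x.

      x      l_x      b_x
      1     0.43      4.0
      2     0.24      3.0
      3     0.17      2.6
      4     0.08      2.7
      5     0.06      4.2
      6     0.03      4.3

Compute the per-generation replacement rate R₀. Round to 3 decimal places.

R₀ = Σ l_x b_x:
  age 1: 0.43 × 4.0 = 1.7200
  age 2: 0.24 × 3.0 = 0.7200
  age 3: 0.17 × 2.6 = 0.4420
  age 4: 0.08 × 2.7 = 0.2160
  age 5: 0.06 × 4.2 = 0.2520
  age 6: 0.03 × 4.3 = 0.1290
R₀ = 1.7200 + 0.7200 + 0.4420 + 0.2160 + 0.2520 + 0.1290 = 3.4790

3.479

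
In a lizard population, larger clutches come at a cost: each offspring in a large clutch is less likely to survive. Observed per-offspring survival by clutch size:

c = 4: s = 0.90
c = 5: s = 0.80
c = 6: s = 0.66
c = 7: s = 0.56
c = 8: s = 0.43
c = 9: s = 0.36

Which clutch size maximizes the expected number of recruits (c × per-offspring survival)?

5

Expected recruits = c × s(c):
  c=4: 4 × 0.90 = 3.600
  c=5: 5 × 0.80 = 4.000
  c=6: 6 × 0.66 = 3.960
  c=7: 7 × 0.56 = 3.920
  c=8: 8 × 0.43 = 3.440
  c=9: 9 × 0.36 = 3.240
Maximum at c = 5 (4.000 recruits).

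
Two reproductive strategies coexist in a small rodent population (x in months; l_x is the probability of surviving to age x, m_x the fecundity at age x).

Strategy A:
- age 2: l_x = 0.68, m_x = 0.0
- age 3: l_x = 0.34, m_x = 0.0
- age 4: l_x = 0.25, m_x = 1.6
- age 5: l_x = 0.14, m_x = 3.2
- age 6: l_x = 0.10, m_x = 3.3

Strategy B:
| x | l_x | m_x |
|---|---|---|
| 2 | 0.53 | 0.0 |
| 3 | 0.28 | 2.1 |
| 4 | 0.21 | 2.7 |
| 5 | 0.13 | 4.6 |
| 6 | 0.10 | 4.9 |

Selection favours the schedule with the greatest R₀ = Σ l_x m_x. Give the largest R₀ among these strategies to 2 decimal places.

Strategy A: R₀ = 0.68×0.0 + 0.34×0.0 + 0.25×1.6 + 0.14×3.2 + 0.10×3.3 = 1.1780
Strategy B: R₀ = 0.53×0.0 + 0.28×2.1 + 0.21×2.7 + 0.13×4.6 + 0.10×4.9 = 2.2430
Highest R₀: strategy B with 2.2430.

2.24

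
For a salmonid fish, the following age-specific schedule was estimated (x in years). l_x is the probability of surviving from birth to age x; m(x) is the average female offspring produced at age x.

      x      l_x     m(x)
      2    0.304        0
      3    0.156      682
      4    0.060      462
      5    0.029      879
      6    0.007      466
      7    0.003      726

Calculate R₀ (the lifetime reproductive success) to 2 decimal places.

165.04

R₀ = Σ l_x m(x):
  age 2: 0.304 × 0 = 0.0000
  age 3: 0.156 × 682 = 106.3920
  age 4: 0.060 × 462 = 27.7200
  age 5: 0.029 × 879 = 25.4910
  age 6: 0.007 × 466 = 3.2620
  age 7: 0.003 × 726 = 2.1780
R₀ = 0.0000 + 106.3920 + 27.7200 + 25.4910 + 3.2620 + 2.1780 = 165.0430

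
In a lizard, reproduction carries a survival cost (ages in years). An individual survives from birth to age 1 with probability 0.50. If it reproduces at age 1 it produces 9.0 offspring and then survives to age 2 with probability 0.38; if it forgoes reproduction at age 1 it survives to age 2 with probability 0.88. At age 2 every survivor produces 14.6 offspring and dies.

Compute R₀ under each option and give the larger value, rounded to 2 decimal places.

7.27

breed at age 1: R₀ = 0.50 × (9.0 + 0.38 × 14.6) = 0.50 × 14.5480 = 7.2740
delay to age 2: R₀ = 0.50 × (0.88 × 14.6) = 0.50 × 12.8480 = 6.4240
Higher: breed at age 1 (7.2740).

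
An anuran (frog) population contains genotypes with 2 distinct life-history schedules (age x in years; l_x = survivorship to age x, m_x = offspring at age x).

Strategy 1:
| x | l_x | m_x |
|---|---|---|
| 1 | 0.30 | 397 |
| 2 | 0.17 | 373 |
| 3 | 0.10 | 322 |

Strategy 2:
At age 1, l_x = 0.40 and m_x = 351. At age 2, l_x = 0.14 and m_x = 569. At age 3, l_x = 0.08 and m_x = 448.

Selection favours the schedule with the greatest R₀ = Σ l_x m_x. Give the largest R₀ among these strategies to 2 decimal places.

Strategy 1: R₀ = 0.30×397 + 0.17×373 + 0.10×322 = 214.7100
Strategy 2: R₀ = 0.40×351 + 0.14×569 + 0.08×448 = 255.9000
Highest R₀: strategy 2 with 255.9000.

255.90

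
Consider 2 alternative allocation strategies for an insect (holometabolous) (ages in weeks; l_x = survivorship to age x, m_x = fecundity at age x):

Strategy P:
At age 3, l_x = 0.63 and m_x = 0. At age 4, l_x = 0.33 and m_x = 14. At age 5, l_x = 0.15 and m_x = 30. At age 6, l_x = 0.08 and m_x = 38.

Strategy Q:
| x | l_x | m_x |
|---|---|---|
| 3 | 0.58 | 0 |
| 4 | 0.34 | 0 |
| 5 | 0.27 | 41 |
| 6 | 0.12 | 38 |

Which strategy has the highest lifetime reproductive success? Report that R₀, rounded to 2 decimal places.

Strategy P: R₀ = 0.63×0 + 0.33×14 + 0.15×30 + 0.08×38 = 12.1600
Strategy Q: R₀ = 0.58×0 + 0.34×0 + 0.27×41 + 0.12×38 = 15.6300
Highest R₀: strategy Q with 15.6300.

15.63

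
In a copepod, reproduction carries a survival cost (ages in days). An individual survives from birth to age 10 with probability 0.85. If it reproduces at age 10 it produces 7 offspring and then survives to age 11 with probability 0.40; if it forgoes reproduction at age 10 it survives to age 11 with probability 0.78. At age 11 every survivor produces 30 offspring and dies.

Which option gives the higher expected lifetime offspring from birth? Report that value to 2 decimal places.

breed at age 10: R₀ = 0.85 × (7 + 0.40 × 30) = 0.85 × 19.0000 = 16.1500
delay to age 11: R₀ = 0.85 × (0.78 × 30) = 0.85 × 23.4000 = 19.8900
Higher: delay to age 11 (19.8900).

19.89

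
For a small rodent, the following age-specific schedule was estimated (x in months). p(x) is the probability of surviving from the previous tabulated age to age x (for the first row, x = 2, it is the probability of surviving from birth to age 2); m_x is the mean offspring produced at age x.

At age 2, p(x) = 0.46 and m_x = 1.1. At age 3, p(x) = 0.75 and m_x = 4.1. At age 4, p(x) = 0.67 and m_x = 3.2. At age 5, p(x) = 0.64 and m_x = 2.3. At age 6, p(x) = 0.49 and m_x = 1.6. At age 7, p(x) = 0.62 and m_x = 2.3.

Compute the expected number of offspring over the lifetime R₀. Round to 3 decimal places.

3.220

Survivorship from birth: l_x = p_2·p_3·…·p_x.
  l_2 = 0.46000
  l_3 = 0.34500
  l_4 = 0.23115
  l_5 = 0.14794
  l_6 = 0.07249
  l_7 = 0.04494
R₀ = Σ l_x m_x:
  age 2: 0.46000 × 1.1 = 0.5060
  age 3: 0.34500 × 4.1 = 1.4145
  age 4: 0.23115 × 3.2 = 0.7397
  age 5: 0.14794 × 2.3 = 0.3403
  age 6: 0.07249 × 1.6 = 0.1160
  age 7: 0.04494 × 2.3 = 0.1034
R₀ = 0.5060 + 1.4145 + 0.7397 + 0.3403 + 0.1160 + 0.1034 = 3.2198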